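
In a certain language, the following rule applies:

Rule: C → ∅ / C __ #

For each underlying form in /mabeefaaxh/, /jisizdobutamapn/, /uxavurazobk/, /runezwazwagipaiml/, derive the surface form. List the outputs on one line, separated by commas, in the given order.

/mabeefaaxh/: /h/ is the second consonant of a word-final cluster /xh/, so it deletes. → [mabeefaax].
/jisizdobutamapn/: /n/ is the second consonant of a word-final cluster /pn/, so it deletes. → [jisizdobutamap].
/uxavurazobk/: /k/ is the second consonant of a word-final cluster /bk/, so it deletes. → [uxavurazob].
/runezwazwagipaiml/: /l/ is the second consonant of a word-final cluster /ml/, so it deletes. → [runezwazwagipaim].

mabeefaax, jisizdobutamap, uxavurazob, runezwazwagipaim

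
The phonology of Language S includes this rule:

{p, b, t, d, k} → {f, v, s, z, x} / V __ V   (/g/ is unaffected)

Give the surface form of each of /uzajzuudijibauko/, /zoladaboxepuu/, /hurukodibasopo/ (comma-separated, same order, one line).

uzajzuuzijivauxo, zolazavoxefuu, huruxozivasofo

/uzajzuudijibauko/: /d/ is a stop between vowels /u/ and /i/, so it spirantizes to the fricative [z]. /b/ is a stop between vowels /i/ and /a/, so it spirantizes to the fricative [v]. /k/ is a stop between vowels /u/ and /o/, so it spirantizes to the fricative [x]. → [uzajzuuzijivauxo].
/zoladaboxepuu/: /d/ is a stop between vowels /a/ and /a/, so it spirantizes to the fricative [z]. /b/ is a stop between vowels /a/ and /o/, so it spirantizes to the fricative [v]. /p/ is a stop between vowels /e/ and /u/, so it spirantizes to the fricative [f]. → [zolazavoxefuu].
/hurukodibasopo/: /k/ is a stop between vowels /u/ and /o/, so it spirantizes to the fricative [x]. /d/ is a stop between vowels /o/ and /i/, so it spirantizes to the fricative [z]. /b/ is a stop between vowels /i/ and /a/, so it spirantizes to the fricative [v]. /p/ is a stop between vowels /o/ and /o/, so it spirantizes to the fricative [f]. → [huruxozivasofo].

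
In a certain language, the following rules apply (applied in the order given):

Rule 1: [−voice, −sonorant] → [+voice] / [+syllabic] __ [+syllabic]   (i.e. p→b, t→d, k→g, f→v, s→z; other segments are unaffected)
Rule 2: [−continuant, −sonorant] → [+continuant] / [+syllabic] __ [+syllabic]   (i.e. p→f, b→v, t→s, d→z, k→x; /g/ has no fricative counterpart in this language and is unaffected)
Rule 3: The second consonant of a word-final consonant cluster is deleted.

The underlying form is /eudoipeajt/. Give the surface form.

euzoiveaj

Rule 1 (intervocalic voicing): /p/ is a voiceless obstruent between vowels /i/ and /e/, so it voices to [b]. /eudoipeajt/ → eudoibeajt.
Rule 2 (intervocalic spirantization): /d/ is a stop between vowels /u/ and /o/, so it spirantizes to the fricative [z]. /b/ is a stop between vowels /i/ and /e/, so it spirantizes to the fricative [v]. /eudoibeajt/ → euzoiveajt.
Rule 3 (final cluster simplification): /t/ is the second consonant of a word-final cluster /jt/, so it deletes. /euzoiveajt/ → euzoiveaj.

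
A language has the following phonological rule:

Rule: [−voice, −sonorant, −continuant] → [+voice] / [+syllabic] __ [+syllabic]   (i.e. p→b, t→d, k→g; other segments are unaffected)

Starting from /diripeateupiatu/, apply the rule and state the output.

diribeadeubiadu

/p/ is a voiceless stop between vowels /i/ and /e/, so it voices to [b].
/t/ is a voiceless stop between vowels /a/ and /e/, so it voices to [d].
/p/ is a voiceless stop between vowels /u/ and /i/, so it voices to [b].
/t/ is a voiceless stop between vowels /a/ and /u/, so it voices to [d].
Surface form: [diribeadeubiadu].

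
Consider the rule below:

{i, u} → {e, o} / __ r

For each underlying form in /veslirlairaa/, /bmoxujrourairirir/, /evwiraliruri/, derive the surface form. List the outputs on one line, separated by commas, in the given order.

veslerlaeraa, bmoxujrooraererer, evweralerori

/veslirlairaa/: /i/ is a high vowel immediately before /r/, so it lowers to [e]. /i/ is a high vowel immediately before /r/, so it lowers to [e]. → [veslerlaeraa].
/bmoxujrourairirir/: /u/ is a high vowel immediately before /r/, so it lowers to [o]. /i/ is a high vowel immediately before /r/, so it lowers to [e]. /i/ is a high vowel immediately before /r/, so it lowers to [e]. /i/ is a high vowel immediately before /r/, so it lowers to [e]. → [bmoxujrooraererer].
/evwiraliruri/: /i/ is a high vowel immediately before /r/, so it lowers to [e]. /i/ is a high vowel immediately before /r/, so it lowers to [e]. /u/ is a high vowel immediately before /r/, so it lowers to [o]. → [evweralerori].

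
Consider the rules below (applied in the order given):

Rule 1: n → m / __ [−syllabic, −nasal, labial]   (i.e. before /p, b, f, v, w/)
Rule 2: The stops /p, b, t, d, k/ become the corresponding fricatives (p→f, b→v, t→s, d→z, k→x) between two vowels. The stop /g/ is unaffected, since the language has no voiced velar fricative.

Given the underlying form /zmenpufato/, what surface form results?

zmempufaso

Rule 1 (nasal place assimilation): /n/ precedes the labial consonant /p/, so it assimilates in place to [m]. /zmenpufato/ → zmempufato.
Rule 2 (intervocalic spirantization): /t/ is a stop between vowels /a/ and /o/, so it spirantizes to the fricative [s]. /zmempufato/ → zmempufaso.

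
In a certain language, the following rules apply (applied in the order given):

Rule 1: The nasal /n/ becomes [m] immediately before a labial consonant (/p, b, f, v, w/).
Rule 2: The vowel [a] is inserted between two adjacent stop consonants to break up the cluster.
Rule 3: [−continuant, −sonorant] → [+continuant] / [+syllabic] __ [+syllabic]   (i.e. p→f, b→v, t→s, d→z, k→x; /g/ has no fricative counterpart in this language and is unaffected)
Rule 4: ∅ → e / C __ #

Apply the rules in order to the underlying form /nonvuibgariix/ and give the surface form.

Rule 1 (nasal place assimilation): /n/ precedes the labial consonant /v/, so it assimilates in place to [m]. /nonvuibgariix/ → nomvuibgariix.
Rule 2 (stop-cluster a-epenthesis): /b/ and /g/ form a stop–stop cluster, so [a] is inserted between them. /nomvuibgariix/ → nomvuibagariix.
Rule 3 (intervocalic spirantization): /b/ is a stop between vowels /i/ and /a/, so it spirantizes to the fricative [v]. /nomvuibagariix/ → nomvuivagariix.
Rule 4 (final e-epenthesis): the form ends in the consonant /x/, so [e] is inserted word-finally. /nomvuivagariix/ → nomvuivagariixe.

nomvuivagariixe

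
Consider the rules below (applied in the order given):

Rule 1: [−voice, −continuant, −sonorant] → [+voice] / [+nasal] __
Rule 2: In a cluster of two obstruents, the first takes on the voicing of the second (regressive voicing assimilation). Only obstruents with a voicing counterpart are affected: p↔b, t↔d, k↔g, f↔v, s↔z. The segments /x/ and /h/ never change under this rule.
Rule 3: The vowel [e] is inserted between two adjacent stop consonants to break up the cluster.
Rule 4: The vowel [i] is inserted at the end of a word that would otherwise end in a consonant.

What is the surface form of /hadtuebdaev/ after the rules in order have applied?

hatetuebedaevi

Rule 1 (post-nasal voicing): no segment meets the environment; /hadtuebdaev/ is unchanged.
Rule 2 (regressive voicing assimilation): /d/ precedes the voiceless obstruent /t/, so it devoices to [t] by assimilation. /hadtuebdaev/ → hattuebdaev.
Rule 3 (stop-cluster e-epenthesis): /t/ and /t/ form a stop–stop cluster, so [e] is inserted between them. /b/ and /d/ form a stop–stop cluster, so [e] is inserted between them. /hattuebdaev/ → hatetuebedaev.
Rule 4 (final i-epenthesis): the form ends in the consonant /v/, so [i] is inserted word-finally. /hatetuebedaev/ → hatetuebedaevi.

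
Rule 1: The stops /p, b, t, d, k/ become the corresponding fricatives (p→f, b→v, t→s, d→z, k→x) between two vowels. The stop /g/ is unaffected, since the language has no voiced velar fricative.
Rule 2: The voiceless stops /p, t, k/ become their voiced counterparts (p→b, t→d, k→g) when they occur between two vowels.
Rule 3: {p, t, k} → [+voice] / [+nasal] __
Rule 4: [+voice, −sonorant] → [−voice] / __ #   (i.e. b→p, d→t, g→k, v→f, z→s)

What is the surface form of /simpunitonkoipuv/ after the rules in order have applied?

simbunisongoifuf

Rule 1 (intervocalic spirantization): /t/ is a stop between vowels /i/ and /o/, so it spirantizes to the fricative [s]. /p/ is a stop between vowels /i/ and /u/, so it spirantizes to the fricative [f]. /simpunitonkoipuv/ → simpunisonkoifuv.
Rule 2 (intervocalic voicing): no segment meets the environment; /simpunisonkoifuv/ is unchanged.
Rule 3 (post-nasal voicing): /p/ is a voiceless stop immediately after the nasal /m/, so it voices to [b]. /k/ is a voiceless stop immediately after the nasal /n/, so it voices to [g]. /simpunisonkoifuv/ → simbunisongoifuv.
Rule 4 (final devoicing): /v/ is a voiced obstruent in word-final position, so it devoices to [f]. /simbunisongoifuv/ → simbunisongoifuf.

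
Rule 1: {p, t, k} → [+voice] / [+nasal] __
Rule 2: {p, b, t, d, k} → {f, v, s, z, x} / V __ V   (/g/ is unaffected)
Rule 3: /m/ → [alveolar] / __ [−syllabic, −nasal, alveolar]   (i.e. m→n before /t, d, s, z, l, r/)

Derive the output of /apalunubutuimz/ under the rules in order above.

Rule 1 (post-nasal voicing): no segment meets the environment; /apalunubutuimz/ is unchanged.
Rule 2 (intervocalic spirantization): /p/ is a stop between vowels /a/ and /a/, so it spirantizes to the fricative [f]. /b/ is a stop between vowels /u/ and /u/, so it spirantizes to the fricative [v]. /t/ is a stop between vowels /u/ and /u/, so it spirantizes to the fricative [s]. /apalunubutuimz/ → afalunuvusuimz.
Rule 3 (nasal place assimilation): /m/ precedes the alveolar consonant /z/, so it assimilates in place to [n]. /afalunuvusuimz/ → afalunuvusuinz.

afalunuvusuinz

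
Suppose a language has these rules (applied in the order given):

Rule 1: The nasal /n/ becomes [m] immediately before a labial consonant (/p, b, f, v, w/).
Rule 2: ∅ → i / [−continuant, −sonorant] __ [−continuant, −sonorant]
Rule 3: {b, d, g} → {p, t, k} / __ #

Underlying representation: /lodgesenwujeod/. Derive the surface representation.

Rule 1 (nasal place assimilation): /n/ precedes the labial consonant /w/, so it assimilates in place to [m]. /lodgesenwujeod/ → lodgesemwujeod.
Rule 2 (stop-cluster i-epenthesis): /d/ and /g/ form a stop–stop cluster, so [i] is inserted between them. /lodgesemwujeod/ → lodigesemwujeod.
Rule 3 (final devoicing): /d/ is a voiced stop in word-final position, so it devoices to [t]. /lodigesemwujeod/ → lodigesemwujeot.

lodigesemwujeot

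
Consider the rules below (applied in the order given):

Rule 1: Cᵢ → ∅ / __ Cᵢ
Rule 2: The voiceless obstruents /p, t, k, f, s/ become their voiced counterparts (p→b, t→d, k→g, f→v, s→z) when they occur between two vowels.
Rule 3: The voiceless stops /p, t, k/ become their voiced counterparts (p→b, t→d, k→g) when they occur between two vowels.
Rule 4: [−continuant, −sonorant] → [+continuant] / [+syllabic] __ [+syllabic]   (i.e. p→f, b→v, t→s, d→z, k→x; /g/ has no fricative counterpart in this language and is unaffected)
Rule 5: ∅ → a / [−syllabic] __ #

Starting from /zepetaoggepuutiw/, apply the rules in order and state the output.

Rule 1 (degemination): /gg/ is a geminate; the first /g/ deletes. /zepetaoggepuutiw/ → zepetaogepuutiw.
Rule 2 (intervocalic voicing): /p/ is a voiceless obstruent between vowels /e/ and /e/, so it voices to [b]. /t/ is a voiceless obstruent between vowels /e/ and /a/, so it voices to [d]. /p/ is a voiceless obstruent between vowels /e/ and /u/, so it voices to [b]. /t/ is a voiceless obstruent between vowels /u/ and /i/, so it voices to [d]. /zepetaogepuutiw/ → zebedaogebuudiw.
Rule 3 (intervocalic voicing): no segment meets the environment; /zebedaogebuudiw/ is unchanged.
Rule 4 (intervocalic spirantization): /b/ is a stop between vowels /e/ and /e/, so it spirantizes to the fricative [v]. /d/ is a stop between vowels /e/ and /a/, so it spirantizes to the fricative [z]. /b/ is a stop between vowels /e/ and /u/, so it spirantizes to the fricative [v]. /d/ is a stop between vowels /u/ and /i/, so it spirantizes to the fricative [z]. /zebedaogebuudiw/ → zevezaogevuuziw.
Rule 5 (final a-epenthesis): the form ends in the consonant /w/, so [a] is inserted word-finally. /zevezaogevuuziw/ → zevezaogevuuziwa.

zevezaogevuuziwa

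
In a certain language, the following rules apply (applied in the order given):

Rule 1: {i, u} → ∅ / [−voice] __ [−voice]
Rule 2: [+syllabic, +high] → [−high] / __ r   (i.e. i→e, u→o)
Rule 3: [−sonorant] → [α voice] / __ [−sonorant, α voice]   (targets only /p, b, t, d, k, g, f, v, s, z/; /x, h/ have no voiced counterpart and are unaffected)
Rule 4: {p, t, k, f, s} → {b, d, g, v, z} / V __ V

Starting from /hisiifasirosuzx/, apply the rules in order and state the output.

Rule 1 (high vowel syncope): /i/ is a high vowel flanked by voiceless consonants /h/ and /s/, so it deletes. /hisiifasirosuzx/ → hsiifasirosuzx.
Rule 2 (pre-rhotic lowering): /i/ is a high vowel immediately before /r/, so it lowers to [e]. /hsiifasirosuzx/ → hsiifaserosuzx.
Rule 3 (regressive voicing assimilation): /z/ precedes the voiceless obstruent /x/, so it devoices to [s] by assimilation. /hsiifaserosuzx/ → hsiifaserosusx.
Rule 4 (intervocalic voicing): /f/ is a voiceless obstruent between vowels /i/ and /a/, so it voices to [v]. /s/ is a voiceless obstruent between vowels /a/ and /e/, so it voices to [z]. /s/ is a voiceless obstruent between vowels /o/ and /u/, so it voices to [z]. /hsiifaserosusx/ → hsiivazerozusx.

hsiivazerozusx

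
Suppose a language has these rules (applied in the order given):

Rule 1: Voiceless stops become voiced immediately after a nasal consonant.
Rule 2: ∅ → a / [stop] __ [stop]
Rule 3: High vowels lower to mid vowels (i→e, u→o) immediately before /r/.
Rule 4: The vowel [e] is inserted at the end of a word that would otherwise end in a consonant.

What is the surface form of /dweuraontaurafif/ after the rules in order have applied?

dweoraondaorafife

Rule 1 (post-nasal voicing): /t/ is a voiceless stop immediately after the nasal /n/, so it voices to [d]. /dweuraontaurafif/ → dweuraondaurafif.
Rule 2 (stop-cluster a-epenthesis): no segment meets the environment; /dweuraondaurafif/ is unchanged.
Rule 3 (pre-rhotic lowering): /u/ is a high vowel immediately before /r/, so it lowers to [o]. /u/ is a high vowel immediately before /r/, so it lowers to [o]. /dweuraondaurafif/ → dweoraondaorafif.
Rule 4 (final e-epenthesis): the form ends in the consonant /f/, so [e] is inserted word-finally. /dweoraondaorafif/ → dweoraondaorafife.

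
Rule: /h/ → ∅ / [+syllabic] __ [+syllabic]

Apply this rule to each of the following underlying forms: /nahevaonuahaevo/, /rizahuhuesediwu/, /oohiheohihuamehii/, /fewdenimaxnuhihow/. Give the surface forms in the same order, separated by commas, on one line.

/nahevaonuahaevo/: /h/ occurs between vowels /a/ and /e/, so it deletes. /h/ occurs between vowels /a/ and /a/, so it deletes. → [naevaonuaaevo].
/rizahuhuesediwu/: /h/ occurs between vowels /a/ and /u/, so it deletes. /h/ occurs between vowels /u/ and /u/, so it deletes. → [rizauuesediwu].
/oohiheohihuamehii/: /h/ occurs between vowels /o/ and /i/, so it deletes. /h/ occurs between vowels /i/ and /e/, so it deletes. /h/ occurs between vowels /o/ and /i/, so it deletes. /h/ occurs between vowels /i/ and /u/, so it deletes. /h/ occurs between vowels /e/ and /i/, so it deletes. → [ooieoiuameii].
/fewdenimaxnuhihow/: /h/ occurs between vowels /u/ and /i/, so it deletes. /h/ occurs between vowels /i/ and /o/, so it deletes. → [fewdenimaxnuiow].

naevaonuaaevo, rizauuesediwu, ooieoiuameii, fewdenimaxnuiow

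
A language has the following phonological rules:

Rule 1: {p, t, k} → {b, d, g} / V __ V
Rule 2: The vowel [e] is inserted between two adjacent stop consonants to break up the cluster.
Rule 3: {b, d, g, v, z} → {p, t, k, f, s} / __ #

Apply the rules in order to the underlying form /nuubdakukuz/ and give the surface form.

nuubedagugus

Rule 1 (intervocalic voicing): /k/ is a voiceless stop between vowels /a/ and /u/, so it voices to [g]. /k/ is a voiceless stop between vowels /u/ and /u/, so it voices to [g]. /nuubdakukuz/ → nuubdaguguz.
Rule 2 (stop-cluster e-epenthesis): /b/ and /d/ form a stop–stop cluster, so [e] is inserted between them. /nuubdaguguz/ → nuubedaguguz.
Rule 3 (final devoicing): /z/ is a voiced obstruent in word-final position, so it devoices to [s]. /nuubedaguguz/ → nuubedagugus.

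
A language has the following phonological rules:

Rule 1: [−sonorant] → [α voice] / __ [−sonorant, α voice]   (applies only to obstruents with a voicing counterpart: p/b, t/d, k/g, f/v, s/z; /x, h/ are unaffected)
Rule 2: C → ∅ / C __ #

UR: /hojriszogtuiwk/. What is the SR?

Rule 1 (regressive voicing assimilation): /s/ precedes the voiced obstruent /z/, so it voices to [z] by assimilation. /g/ precedes the voiceless obstruent /t/, so it devoices to [k] by assimilation. /hojriszogtuiwk/ → hojrizzoktuiwk.
Rule 2 (final cluster simplification): /k/ is the second consonant of a word-final cluster /wk/, so it deletes. /hojrizzoktuiwk/ → hojrizzoktuiw.

hojrizzoktuiw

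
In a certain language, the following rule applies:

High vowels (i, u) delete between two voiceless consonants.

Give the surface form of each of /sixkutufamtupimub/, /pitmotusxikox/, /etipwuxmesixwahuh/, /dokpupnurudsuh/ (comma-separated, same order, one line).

sxktfamtpimub, ptmotsxkox, etpwuxmesxwahh, dokppnurudsh

/sixkutufamtupimub/: /i/ is a high vowel flanked by voiceless consonants /s/ and /x/, so it deletes. /u/ is a high vowel flanked by voiceless consonants /k/ and /t/, so it deletes. /u/ is a high vowel flanked by voiceless consonants /t/ and /f/, so it deletes. /u/ is a high vowel flanked by voiceless consonants /t/ and /p/, so it deletes. → [sxktfamtpimub].
/pitmotusxikox/: /i/ is a high vowel flanked by voiceless consonants /p/ and /t/, so it deletes. /u/ is a high vowel flanked by voiceless consonants /t/ and /s/, so it deletes. /i/ is a high vowel flanked by voiceless consonants /x/ and /k/, so it deletes. → [ptmotsxkox].
/etipwuxmesixwahuh/: /i/ is a high vowel flanked by voiceless consonants /t/ and /p/, so it deletes. /i/ is a high vowel flanked by voiceless consonants /s/ and /x/, so it deletes. /u/ is a high vowel flanked by voiceless consonants /h/ and /h/, so it deletes. → [etpwuxmesxwahh].
/dokpupnurudsuh/: /u/ is a high vowel flanked by voiceless consonants /p/ and /p/, so it deletes. /u/ is a high vowel flanked by voiceless consonants /s/ and /h/, so it deletes. → [dokppnurudsh].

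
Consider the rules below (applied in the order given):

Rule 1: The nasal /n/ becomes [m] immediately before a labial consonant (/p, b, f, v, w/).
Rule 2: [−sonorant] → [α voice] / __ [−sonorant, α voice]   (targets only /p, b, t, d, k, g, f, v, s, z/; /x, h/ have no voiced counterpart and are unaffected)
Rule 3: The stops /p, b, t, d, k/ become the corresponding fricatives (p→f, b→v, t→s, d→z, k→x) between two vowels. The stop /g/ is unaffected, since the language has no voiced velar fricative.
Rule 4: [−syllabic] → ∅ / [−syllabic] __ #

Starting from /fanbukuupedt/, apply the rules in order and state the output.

fambuxuufet

Rule 1 (nasal place assimilation): /n/ precedes the labial consonant /b/, so it assimilates in place to [m]. /fanbukuupedt/ → fambukuupedt.
Rule 2 (regressive voicing assimilation): /d/ precedes the voiceless obstruent /t/, so it devoices to [t] by assimilation. /fambukuupedt/ → fambukuupett.
Rule 3 (intervocalic spirantization): /k/ is a stop between vowels /u/ and /u/, so it spirantizes to the fricative [x]. /p/ is a stop between vowels /u/ and /e/, so it spirantizes to the fricative [f]. /fambukuupett/ → fambuxuufett.
Rule 4 (final cluster simplification): /t/ is the second consonant of a word-final cluster /tt/, so it deletes. /fambuxuufett/ → fambuxuufet.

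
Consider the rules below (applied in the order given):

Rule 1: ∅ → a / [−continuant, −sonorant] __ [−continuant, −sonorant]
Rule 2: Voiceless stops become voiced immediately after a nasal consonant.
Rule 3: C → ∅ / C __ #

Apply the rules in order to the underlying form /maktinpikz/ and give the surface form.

Rule 1 (stop-cluster a-epenthesis): /k/ and /t/ form a stop–stop cluster, so [a] is inserted between them. /maktinpikz/ → makatinpikz.
Rule 2 (post-nasal voicing): /p/ is a voiceless stop immediately after the nasal /n/, so it voices to [b]. /makatinpikz/ → makatinbikz.
Rule 3 (final cluster simplification): /z/ is the second consonant of a word-final cluster /kz/, so it deletes. /makatinbikz/ → makatinbik.

makatinbik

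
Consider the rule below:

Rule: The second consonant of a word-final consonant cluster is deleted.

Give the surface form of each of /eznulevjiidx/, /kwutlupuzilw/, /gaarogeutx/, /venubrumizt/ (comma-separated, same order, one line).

eznulevjiid, kwutlupuzil, gaarogeut, venubrumiz

/eznulevjiidx/: /x/ is the second consonant of a word-final cluster /dx/, so it deletes. → [eznulevjiid].
/kwutlupuzilw/: /w/ is the second consonant of a word-final cluster /lw/, so it deletes. → [kwutlupuzil].
/gaarogeutx/: /x/ is the second consonant of a word-final cluster /tx/, so it deletes. → [gaarogeut].
/venubrumizt/: /t/ is the second consonant of a word-final cluster /zt/, so it deletes. → [venubrumiz].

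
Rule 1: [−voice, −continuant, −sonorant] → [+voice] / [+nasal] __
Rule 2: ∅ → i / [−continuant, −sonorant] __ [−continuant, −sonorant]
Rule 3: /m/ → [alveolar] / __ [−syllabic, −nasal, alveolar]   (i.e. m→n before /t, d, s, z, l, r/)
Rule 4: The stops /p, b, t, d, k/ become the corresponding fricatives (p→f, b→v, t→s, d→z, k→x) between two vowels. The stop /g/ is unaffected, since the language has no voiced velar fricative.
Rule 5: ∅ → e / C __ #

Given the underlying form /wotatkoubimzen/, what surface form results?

wosasixouvinzene

Rule 1 (post-nasal voicing): no segment meets the environment; /wotatkoubimzen/ is unchanged.
Rule 2 (stop-cluster i-epenthesis): /t/ and /k/ form a stop–stop cluster, so [i] is inserted between them. /wotatkoubimzen/ → wotatikoubimzen.
Rule 3 (nasal place assimilation): /m/ precedes the alveolar consonant /z/, so it assimilates in place to [n]. /wotatikoubimzen/ → wotatikoubinzen.
Rule 4 (intervocalic spirantization): /t/ is a stop between vowels /o/ and /a/, so it spirantizes to the fricative [s]. /t/ is a stop between vowels /a/ and /i/, so it spirantizes to the fricative [s]. /k/ is a stop between vowels /i/ and /o/, so it spirantizes to the fricative [x]. /b/ is a stop between vowels /u/ and /i/, so it spirantizes to the fricative [v]. /wotatikoubinzen/ → wosasixouvinzen.
Rule 5 (final e-epenthesis): the form ends in the consonant /n/, so [e] is inserted word-finally. /wosasixouvinzen/ → wosasixouvinzene.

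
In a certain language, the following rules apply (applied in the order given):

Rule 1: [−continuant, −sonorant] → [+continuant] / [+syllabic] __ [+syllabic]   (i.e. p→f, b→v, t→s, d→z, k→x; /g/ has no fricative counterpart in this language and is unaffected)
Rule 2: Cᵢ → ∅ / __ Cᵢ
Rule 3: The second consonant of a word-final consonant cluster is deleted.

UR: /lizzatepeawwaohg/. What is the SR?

lizasefeawaoh

Rule 1 (intervocalic spirantization): /t/ is a stop between vowels /a/ and /e/, so it spirantizes to the fricative [s]. /p/ is a stop between vowels /e/ and /e/, so it spirantizes to the fricative [f]. /lizzatepeawwaohg/ → lizzasefeawwaohg.
Rule 2 (degemination): /zz/ is a geminate; the first /z/ deletes. /ww/ is a geminate; the first /w/ deletes. /lizzasefeawwaohg/ → lizasefeawaohg.
Rule 3 (final cluster simplification): /g/ is the second consonant of a word-final cluster /hg/, so it deletes. /lizasefeawaohg/ → lizasefeawaoh.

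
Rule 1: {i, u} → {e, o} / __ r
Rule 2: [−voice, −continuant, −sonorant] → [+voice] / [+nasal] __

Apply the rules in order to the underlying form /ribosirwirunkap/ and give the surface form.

Rule 1 (pre-rhotic lowering): /i/ is a high vowel immediately before /r/, so it lowers to [e]. /i/ is a high vowel immediately before /r/, so it lowers to [e]. /ribosirwirunkap/ → riboserwerunkap.
Rule 2 (post-nasal voicing): /k/ is a voiceless stop immediately after the nasal /n/, so it voices to [g]. /riboserwerunkap/ → riboserwerungap.

riboserwerungap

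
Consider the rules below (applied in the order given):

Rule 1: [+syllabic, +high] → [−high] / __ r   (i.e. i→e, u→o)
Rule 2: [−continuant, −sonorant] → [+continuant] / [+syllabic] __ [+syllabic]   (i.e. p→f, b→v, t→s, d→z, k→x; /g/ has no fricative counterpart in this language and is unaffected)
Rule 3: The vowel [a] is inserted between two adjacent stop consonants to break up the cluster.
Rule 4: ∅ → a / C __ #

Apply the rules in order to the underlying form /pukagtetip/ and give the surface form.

puxagatesipa

Rule 1 (pre-rhotic lowering): no segment meets the environment; /pukagtetip/ is unchanged.
Rule 2 (intervocalic spirantization): /k/ is a stop between vowels /u/ and /a/, so it spirantizes to the fricative [x]. /t/ is a stop between vowels /e/ and /i/, so it spirantizes to the fricative [s]. /pukagtetip/ → puxagtesip.
Rule 3 (stop-cluster a-epenthesis): /g/ and /t/ form a stop–stop cluster, so [a] is inserted between them. /puxagtesip/ → puxagatesip.
Rule 4 (final a-epenthesis): the form ends in the consonant /p/, so [a] is inserted word-finally. /puxagatesip/ → puxagatesipa.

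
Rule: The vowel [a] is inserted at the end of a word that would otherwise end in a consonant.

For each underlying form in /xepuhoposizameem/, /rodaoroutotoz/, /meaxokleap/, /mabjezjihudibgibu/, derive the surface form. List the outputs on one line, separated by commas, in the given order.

xepuhoposizameema, rodaoroutotoza, meaxokleapa, mabjezjihudibgibu

/xepuhoposizameem/: the form ends in the consonant /m/, so [a] is inserted word-finally. → [xepuhoposizameema].
/rodaoroutotoz/: the form ends in the consonant /z/, so [a] is inserted word-finally. → [rodaoroutotoza].
/meaxokleap/: the form ends in the consonant /p/, so [a] is inserted word-finally. → [meaxokleapa].
/mabjezjihudibgibu/: the rule's environment is not met; surfaces unchanged as [mabjezjihudibgibu].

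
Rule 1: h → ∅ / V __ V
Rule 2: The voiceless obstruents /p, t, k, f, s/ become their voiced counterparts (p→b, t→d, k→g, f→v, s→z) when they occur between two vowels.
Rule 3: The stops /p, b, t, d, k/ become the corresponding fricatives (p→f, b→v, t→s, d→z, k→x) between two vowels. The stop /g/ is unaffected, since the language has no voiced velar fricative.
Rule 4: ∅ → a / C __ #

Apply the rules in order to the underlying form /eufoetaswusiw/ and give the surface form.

euvoezaswuziwa

Rule 1 (intervocalic h-deletion): no segment meets the environment; /eufoetaswusiw/ is unchanged.
Rule 2 (intervocalic voicing): /f/ is a voiceless obstruent between vowels /u/ and /o/, so it voices to [v]. /t/ is a voiceless obstruent between vowels /e/ and /a/, so it voices to [d]. /s/ is a voiceless obstruent between vowels /u/ and /i/, so it voices to [z]. /eufoetaswusiw/ → euvoedaswuziw.
Rule 3 (intervocalic spirantization): /d/ is a stop between vowels /e/ and /a/, so it spirantizes to the fricative [z]. /euvoedaswuziw/ → euvoezaswuziw.
Rule 4 (final a-epenthesis): the form ends in the consonant /w/, so [a] is inserted word-finally. /euvoezaswuziw/ → euvoezaswuziwa.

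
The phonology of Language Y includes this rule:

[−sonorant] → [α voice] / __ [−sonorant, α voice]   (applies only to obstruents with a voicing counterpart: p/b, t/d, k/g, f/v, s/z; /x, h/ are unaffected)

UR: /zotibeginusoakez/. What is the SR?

zotibeginusoakez

No segment of /zotibeginusoakez/ meets the structural description of the rule, so the form surfaces unchanged.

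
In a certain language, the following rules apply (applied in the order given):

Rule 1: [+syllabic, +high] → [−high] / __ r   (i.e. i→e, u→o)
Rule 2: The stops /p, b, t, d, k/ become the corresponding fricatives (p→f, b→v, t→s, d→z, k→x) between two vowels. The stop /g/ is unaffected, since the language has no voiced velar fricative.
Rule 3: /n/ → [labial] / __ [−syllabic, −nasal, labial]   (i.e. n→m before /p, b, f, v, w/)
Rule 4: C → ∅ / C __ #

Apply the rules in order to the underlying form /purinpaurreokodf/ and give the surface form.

porimpaorreoxod

Rule 1 (pre-rhotic lowering): /u/ is a high vowel immediately before /r/, so it lowers to [o]. /u/ is a high vowel immediately before /r/, so it lowers to [o]. /purinpaurreokodf/ → porinpaorreokodf.
Rule 2 (intervocalic spirantization): /k/ is a stop between vowels /o/ and /o/, so it spirantizes to the fricative [x]. /porinpaorreokodf/ → porinpaorreoxodf.
Rule 3 (nasal place assimilation): /n/ precedes the labial consonant /p/, so it assimilates in place to [m]. /porinpaorreoxodf/ → porimpaorreoxodf.
Rule 4 (final cluster simplification): /f/ is the second consonant of a word-final cluster /df/, so it deletes. /porimpaorreoxodf/ → porimpaorreoxod.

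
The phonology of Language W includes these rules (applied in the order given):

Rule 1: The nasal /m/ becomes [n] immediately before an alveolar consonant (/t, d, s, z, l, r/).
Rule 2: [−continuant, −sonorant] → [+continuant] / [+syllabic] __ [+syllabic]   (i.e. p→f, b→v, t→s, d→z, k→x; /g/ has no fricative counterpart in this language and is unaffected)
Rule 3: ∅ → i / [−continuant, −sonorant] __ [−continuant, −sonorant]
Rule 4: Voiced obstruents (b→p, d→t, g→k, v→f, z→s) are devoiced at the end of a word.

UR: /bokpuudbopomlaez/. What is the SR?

bokipuudibofonlaes

Rule 1 (nasal place assimilation): /m/ precedes the alveolar consonant /l/, so it assimilates in place to [n]. /bokpuudbopomlaez/ → bokpuudboponlaez.
Rule 2 (intervocalic spirantization): /p/ is a stop between vowels /o/ and /o/, so it spirantizes to the fricative [f]. /bokpuudboponlaez/ → bokpuudbofonlaez.
Rule 3 (stop-cluster i-epenthesis): /k/ and /p/ form a stop–stop cluster, so [i] is inserted between them. /d/ and /b/ form a stop–stop cluster, so [i] is inserted between them. /bokpuudbofonlaez/ → bokipuudibofonlaez.
Rule 4 (final devoicing): /z/ is a voiced obstruent in word-final position, so it devoices to [s]. /bokipuudibofonlaez/ → bokipuudibofonlaes.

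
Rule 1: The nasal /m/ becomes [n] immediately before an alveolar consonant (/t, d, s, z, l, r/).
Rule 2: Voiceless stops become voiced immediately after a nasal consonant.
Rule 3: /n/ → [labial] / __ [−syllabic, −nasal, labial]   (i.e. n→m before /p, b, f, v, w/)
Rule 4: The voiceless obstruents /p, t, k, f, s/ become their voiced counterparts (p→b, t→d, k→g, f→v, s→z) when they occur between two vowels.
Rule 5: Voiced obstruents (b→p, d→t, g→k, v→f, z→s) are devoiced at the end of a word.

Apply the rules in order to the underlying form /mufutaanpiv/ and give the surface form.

Rule 1 (nasal place assimilation): no segment meets the environment; /mufutaanpiv/ is unchanged.
Rule 2 (post-nasal voicing): /p/ is a voiceless stop immediately after the nasal /n/, so it voices to [b]. /mufutaanpiv/ → mufutaanbiv.
Rule 3 (nasal place assimilation): /n/ precedes the labial consonant /b/, so it assimilates in place to [m]. /mufutaanbiv/ → mufutaambiv.
Rule 4 (intervocalic voicing): /f/ is a voiceless obstruent between vowels /u/ and /u/, so it voices to [v]. /t/ is a voiceless obstruent between vowels /u/ and /a/, so it voices to [d]. /mufutaambiv/ → muvudaambiv.
Rule 5 (final devoicing): /v/ is a voiced obstruent in word-final position, so it devoices to [f]. /muvudaambiv/ → muvudaambif.

muvudaambif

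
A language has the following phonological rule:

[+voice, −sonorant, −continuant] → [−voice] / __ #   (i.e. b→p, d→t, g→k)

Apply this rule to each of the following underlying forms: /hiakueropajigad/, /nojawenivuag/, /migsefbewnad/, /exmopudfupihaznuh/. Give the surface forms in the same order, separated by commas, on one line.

hiakueropajigat, nojawenivuak, migsefbewnat, exmopudfupihaznuh

/hiakueropajigad/: /d/ is a voiced stop in word-final position, so it devoices to [t]. → [hiakueropajigat].
/nojawenivuag/: /g/ is a voiced stop in word-final position, so it devoices to [k]. → [nojawenivuak].
/migsefbewnad/: /d/ is a voiced stop in word-final position, so it devoices to [t]. → [migsefbewnat].
/exmopudfupihaznuh/: the rule's environment is not met; surfaces unchanged as [exmopudfupihaznuh].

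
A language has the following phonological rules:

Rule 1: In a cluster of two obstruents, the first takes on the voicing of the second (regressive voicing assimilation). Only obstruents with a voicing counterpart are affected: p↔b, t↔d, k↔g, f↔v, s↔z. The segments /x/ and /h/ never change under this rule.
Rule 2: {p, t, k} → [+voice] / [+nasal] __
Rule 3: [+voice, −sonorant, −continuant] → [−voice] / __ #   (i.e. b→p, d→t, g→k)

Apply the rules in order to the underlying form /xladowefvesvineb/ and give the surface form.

Rule 1 (regressive voicing assimilation): /f/ precedes the voiced obstruent /v/, so it voices to [v] by assimilation. /s/ precedes the voiced obstruent /v/, so it voices to [z] by assimilation. /xladowefvesvineb/ → xladowevvezvineb.
Rule 2 (post-nasal voicing): no segment meets the environment; /xladowevvezvineb/ is unchanged.
Rule 3 (final devoicing): /b/ is a voiced stop in word-final position, so it devoices to [p]. /xladowevvezvineb/ → xladowevvezvinep.

xladowevvezvinep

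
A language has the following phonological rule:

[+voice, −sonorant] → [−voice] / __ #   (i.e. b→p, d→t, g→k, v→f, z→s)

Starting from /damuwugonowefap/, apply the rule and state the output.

No segment of /damuwugonowefap/ meets the structural description of the rule, so the form surfaces unchanged.

damuwugonowefap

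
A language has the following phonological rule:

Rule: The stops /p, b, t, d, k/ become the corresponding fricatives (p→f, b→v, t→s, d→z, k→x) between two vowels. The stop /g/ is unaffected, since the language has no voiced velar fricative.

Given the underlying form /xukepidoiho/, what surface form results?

/k/ is a stop between vowels /u/ and /e/, so it spirantizes to the fricative [x].
/p/ is a stop between vowels /e/ and /i/, so it spirantizes to the fricative [f].
/d/ is a stop between vowels /i/ and /o/, so it spirantizes to the fricative [z].
Surface form: [xuxefizoiho].

xuxefizoiho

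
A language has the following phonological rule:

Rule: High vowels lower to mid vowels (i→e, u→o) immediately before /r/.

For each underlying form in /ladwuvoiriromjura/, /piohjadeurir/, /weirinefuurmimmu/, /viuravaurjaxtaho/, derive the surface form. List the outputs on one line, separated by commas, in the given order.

ladwuvoereromjora, piohjadeorer, weerinefuormimmu, vioravaorjaxtaho

/ladwuvoiriromjura/: /i/ is a high vowel immediately before /r/, so it lowers to [e]. /i/ is a high vowel immediately before /r/, so it lowers to [e]. /u/ is a high vowel immediately before /r/, so it lowers to [o]. → [ladwuvoereromjora].
/piohjadeurir/: /u/ is a high vowel immediately before /r/, so it lowers to [o]. /i/ is a high vowel immediately before /r/, so it lowers to [e]. → [piohjadeorer].
/weirinefuurmimmu/: /i/ is a high vowel immediately before /r/, so it lowers to [e]. /u/ is a high vowel immediately before /r/, so it lowers to [o]. → [weerinefuormimmu].
/viuravaurjaxtaho/: /u/ is a high vowel immediately before /r/, so it lowers to [o]. /u/ is a high vowel immediately before /r/, so it lowers to [o]. → [vioravaorjaxtaho].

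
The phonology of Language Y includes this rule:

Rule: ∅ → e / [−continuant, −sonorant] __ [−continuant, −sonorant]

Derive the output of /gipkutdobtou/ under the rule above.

gipekutedobetou

/p/ and /k/ form a stop–stop cluster, so [e] is inserted between them.
/t/ and /d/ form a stop–stop cluster, so [e] is inserted between them.
/b/ and /t/ form a stop–stop cluster, so [e] is inserted between them.
Surface form: [gipekutedobetou].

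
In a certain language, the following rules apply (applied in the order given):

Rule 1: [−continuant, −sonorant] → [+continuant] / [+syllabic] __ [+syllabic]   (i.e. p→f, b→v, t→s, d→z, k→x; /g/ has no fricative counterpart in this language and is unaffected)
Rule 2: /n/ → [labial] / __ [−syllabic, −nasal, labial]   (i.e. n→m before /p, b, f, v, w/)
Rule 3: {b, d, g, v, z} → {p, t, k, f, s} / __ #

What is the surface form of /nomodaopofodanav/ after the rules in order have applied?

nomozaofofozanaf

Rule 1 (intervocalic spirantization): /d/ is a stop between vowels /o/ and /a/, so it spirantizes to the fricative [z]. /p/ is a stop between vowels /o/ and /o/, so it spirantizes to the fricative [f]. /d/ is a stop between vowels /o/ and /a/, so it spirantizes to the fricative [z]. /nomodaopofodanav/ → nomozaofofozanav.
Rule 2 (nasal place assimilation): no segment meets the environment; /nomozaofofozanav/ is unchanged.
Rule 3 (final devoicing): /v/ is a voiced obstruent in word-final position, so it devoices to [f]. /nomozaofofozanav/ → nomozaofofozanaf.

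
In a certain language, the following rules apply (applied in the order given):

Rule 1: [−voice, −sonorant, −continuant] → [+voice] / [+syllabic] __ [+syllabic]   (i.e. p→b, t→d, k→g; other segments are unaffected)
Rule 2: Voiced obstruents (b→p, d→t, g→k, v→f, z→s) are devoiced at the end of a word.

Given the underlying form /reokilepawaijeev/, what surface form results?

Rule 1 (intervocalic voicing): /k/ is a voiceless stop between vowels /o/ and /i/, so it voices to [g]. /p/ is a voiceless stop between vowels /e/ and /a/, so it voices to [b]. /reokilepawaijeev/ → reogilebawaijeev.
Rule 2 (final devoicing): /v/ is a voiced obstruent in word-final position, so it devoices to [f]. /reogilebawaijeev/ → reogilebawaijeef.

reogilebawaijeef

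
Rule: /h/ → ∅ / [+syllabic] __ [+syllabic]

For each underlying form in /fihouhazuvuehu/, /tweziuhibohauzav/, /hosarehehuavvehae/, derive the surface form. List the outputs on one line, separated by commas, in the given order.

fiouazuvueu, tweziuiboauzav, hosareeuavveae

/fihouhazuvuehu/: /h/ occurs between vowels /i/ and /o/, so it deletes. /h/ occurs between vowels /u/ and /a/, so it deletes. /h/ occurs between vowels /e/ and /u/, so it deletes. → [fiouazuvueu].
/tweziuhibohauzav/: /h/ occurs between vowels /u/ and /i/, so it deletes. /h/ occurs between vowels /o/ and /a/, so it deletes. → [tweziuiboauzav].
/hosarehehuavvehae/: /h/ occurs between vowels /e/ and /e/, so it deletes. /h/ occurs between vowels /e/ and /u/, so it deletes. /h/ occurs between vowels /e/ and /a/, so it deletes. → [hosareeuavveae].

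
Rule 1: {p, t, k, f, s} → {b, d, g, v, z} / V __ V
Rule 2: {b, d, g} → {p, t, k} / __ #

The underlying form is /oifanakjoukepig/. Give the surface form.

Rule 1 (intervocalic voicing): /f/ is a voiceless obstruent between vowels /i/ and /a/, so it voices to [v]. /k/ is a voiceless obstruent between vowels /u/ and /e/, so it voices to [g]. /p/ is a voiceless obstruent between vowels /e/ and /i/, so it voices to [b]. /oifanakjoukepig/ → oivanakjougebig.
Rule 2 (final devoicing): /g/ is a voiced stop in word-final position, so it devoices to [k]. /oivanakjougebig/ → oivanakjougebik.

oivanakjougebik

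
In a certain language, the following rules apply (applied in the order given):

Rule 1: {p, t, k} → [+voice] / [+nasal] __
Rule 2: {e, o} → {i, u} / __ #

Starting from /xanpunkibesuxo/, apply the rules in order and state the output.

xanbungibesuxu

Rule 1 (post-nasal voicing): /p/ is a voiceless stop immediately after the nasal /n/, so it voices to [b]. /k/ is a voiceless stop immediately after the nasal /n/, so it voices to [g]. /xanpunkibesuxo/ → xanbungibesuxo.
Rule 2 (final vowel raising): /o/ is a mid vowel in word-final position, so it raises to [u]. /xanbungibesuxo/ → xanbungibesuxu.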